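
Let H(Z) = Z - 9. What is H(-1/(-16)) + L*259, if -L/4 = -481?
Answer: 7972913/16 ≈ 4.9831e+5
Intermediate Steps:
L = 1924 (L = -4*(-481) = 1924)
H(Z) = -9 + Z
H(-1/(-16)) + L*259 = (-9 - 1/(-16)) + 1924*259 = (-9 - 1*(-1/16)) + 498316 = (-9 + 1/16) + 498316 = -143/16 + 498316 = 7972913/16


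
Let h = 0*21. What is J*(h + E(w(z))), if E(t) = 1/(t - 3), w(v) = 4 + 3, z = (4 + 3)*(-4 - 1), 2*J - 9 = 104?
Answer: 113/8 ≈ 14.125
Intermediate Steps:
J = 113/2 (J = 9/2 + (½)*104 = 9/2 + 52 = 113/2 ≈ 56.500)
z = -35 (z = 7*(-5) = -35)
w(v) = 7
E(t) = 1/(-3 + t)
h = 0
J*(h + E(w(z))) = 113*(0 + 1/(-3 + 7))/2 = 113*(0 + 1/4)/2 = 113*(0 + ¼)/2 = (113/2)*(¼) = 113/8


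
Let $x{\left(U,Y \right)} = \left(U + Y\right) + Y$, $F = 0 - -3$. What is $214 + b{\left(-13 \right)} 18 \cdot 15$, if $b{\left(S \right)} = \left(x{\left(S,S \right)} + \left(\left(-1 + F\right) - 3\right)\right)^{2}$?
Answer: $432214$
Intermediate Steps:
$F = 3$ ($F = 0 + 3 = 3$)
$x{\left(U,Y \right)} = U + 2 Y$
$b{\left(S \right)} = \left(-1 + 3 S\right)^{2}$ ($b{\left(S \right)} = \left(\left(S + 2 S\right) + \left(\left(-1 + 3\right) - 3\right)\right)^{2} = \left(3 S + \left(2 - 3\right)\right)^{2} = \left(3 S - 1\right)^{2} = \left(-1 + 3 S\right)^{2}$)
$214 + b{\left(-13 \right)} 18 \cdot 15 = 214 + \left(-1 + 3 \left(-13\right)\right)^{2} \cdot 18 \cdot 15 = 214 + \left(-1 - 39\right)^{2} \cdot 270 = 214 + \left(-40\right)^{2} \cdot 270 = 214 + 1600 \cdot 270 = 214 + 432000 = 432214$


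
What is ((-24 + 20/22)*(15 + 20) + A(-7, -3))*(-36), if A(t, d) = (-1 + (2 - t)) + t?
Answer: 319644/11 ≈ 29059.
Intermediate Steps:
A(t, d) = 1 (A(t, d) = (1 - t) + t = 1)
((-24 + 20/22)*(15 + 20) + A(-7, -3))*(-36) = ((-24 + 20/22)*(15 + 20) + 1)*(-36) = ((-24 + 20*(1/22))*35 + 1)*(-36) = ((-24 + 10/11)*35 + 1)*(-36) = (-254/11*35 + 1)*(-36) = (-8890/11 + 1)*(-36) = -8879/11*(-36) = 319644/11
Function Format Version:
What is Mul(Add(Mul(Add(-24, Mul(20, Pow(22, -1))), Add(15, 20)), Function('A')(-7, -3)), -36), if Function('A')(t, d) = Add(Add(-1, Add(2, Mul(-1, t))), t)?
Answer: Rational(319644, 11) ≈ 29059.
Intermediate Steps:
Function('A')(t, d) = 1 (Function('A')(t, d) = Add(Add(1, Mul(-1, t)), t) = 1)
Mul(Add(Mul(Add(-24, Mul(20, Pow(22, -1))), Add(15, 20)), Function('A')(-7, -3)), -36) = Mul(Add(Mul(Add(-24, Mul(20, Pow(22, -1))), Add(15, 20)), 1), -36) = Mul(Add(Mul(Add(-24, Mul(20, Rational(1, 22))), 35), 1), -36) = Mul(Add(Mul(Add(-24, Rational(10, 11)), 35), 1), -36) = Mul(Add(Mul(Rational(-254, 11), 35), 1), -36) = Mul(Add(Rational(-8890, 11), 1), -36) = Mul(Rational(-8879, 11), -36) = Rational(319644, 11)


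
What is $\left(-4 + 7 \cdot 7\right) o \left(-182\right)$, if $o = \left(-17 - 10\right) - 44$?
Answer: $581490$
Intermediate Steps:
$o = -71$ ($o = -27 - 44 = -71$)
$\left(-4 + 7 \cdot 7\right) o \left(-182\right) = \left(-4 + 7 \cdot 7\right) \left(-71\right) \left(-182\right) = \left(-4 + 49\right) \left(-71\right) \left(-182\right) = 45 \left(-71\right) \left(-182\right) = \left(-3195\right) \left(-182\right) = 581490$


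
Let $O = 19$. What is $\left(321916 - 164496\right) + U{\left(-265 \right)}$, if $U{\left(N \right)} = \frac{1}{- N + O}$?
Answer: $\frac{44707281}{284} \approx 1.5742 \cdot 10^{5}$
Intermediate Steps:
$U{\left(N \right)} = \frac{1}{19 - N}$ ($U{\left(N \right)} = \frac{1}{- N + 19} = \frac{1}{19 - N}$)
$\left(321916 - 164496\right) + U{\left(-265 \right)} = \left(321916 - 164496\right) - \frac{1}{-19 - 265} = 157420 - \frac{1}{-284} = 157420 - - \frac{1}{284} = 157420 + \frac{1}{284} = \frac{44707281}{284}$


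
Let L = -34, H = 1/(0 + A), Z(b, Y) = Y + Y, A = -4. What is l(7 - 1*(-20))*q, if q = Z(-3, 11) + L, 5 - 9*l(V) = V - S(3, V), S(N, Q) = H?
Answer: 89/3 ≈ 29.667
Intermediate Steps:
Z(b, Y) = 2*Y
H = -¼ (H = 1/(0 - 4) = 1/(-4) = -¼ ≈ -0.25000)
S(N, Q) = -¼
l(V) = 19/36 - V/9 (l(V) = 5/9 - (V - 1*(-¼))/9 = 5/9 - (V + ¼)/9 = 5/9 - (¼ + V)/9 = 5/9 + (-1/36 - V/9) = 19/36 - V/9)
q = -12 (q = 2*11 - 34 = 22 - 34 = -12)
l(7 - 1*(-20))*q = (19/36 - (7 - 1*(-20))/9)*(-12) = (19/36 - (7 + 20)/9)*(-12) = (19/36 - ⅑*27)*(-12) = (19/36 - 3)*(-12) = -89/36*(-12) = 89/3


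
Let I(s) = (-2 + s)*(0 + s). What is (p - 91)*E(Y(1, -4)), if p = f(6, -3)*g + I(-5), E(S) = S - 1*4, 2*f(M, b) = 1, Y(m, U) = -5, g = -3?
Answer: 1035/2 ≈ 517.50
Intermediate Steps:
f(M, b) = 1/2 (f(M, b) = (1/2)*1 = 1/2)
I(s) = s*(-2 + s) (I(s) = (-2 + s)*s = s*(-2 + s))
E(S) = -4 + S (E(S) = S - 4 = -4 + S)
p = 67/2 (p = (1/2)*(-3) - 5*(-2 - 5) = -3/2 - 5*(-7) = -3/2 + 35 = 67/2 ≈ 33.500)
(p - 91)*E(Y(1, -4)) = (67/2 - 91)*(-4 - 5) = -115/2*(-9) = 1035/2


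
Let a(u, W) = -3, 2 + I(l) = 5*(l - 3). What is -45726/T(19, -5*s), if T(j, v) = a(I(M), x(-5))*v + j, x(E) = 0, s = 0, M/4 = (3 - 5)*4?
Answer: -45726/19 ≈ -2406.6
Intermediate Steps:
M = -32 (M = 4*((3 - 5)*4) = 4*(-2*4) = 4*(-8) = -32)
I(l) = -17 + 5*l (I(l) = -2 + 5*(l - 3) = -2 + 5*(-3 + l) = -2 + (-15 + 5*l) = -17 + 5*l)
T(j, v) = j - 3*v (T(j, v) = -3*v + j = j - 3*v)
-45726/T(19, -5*s) = -45726/(19 - (-15)*0) = -45726/(19 - 3*0) = -45726/(19 + 0) = -45726/19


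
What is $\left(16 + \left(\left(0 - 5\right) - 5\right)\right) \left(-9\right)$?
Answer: $-54$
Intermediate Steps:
$\left(16 + \left(\left(0 - 5\right) - 5\right)\right) \left(-9\right) = \left(16 - 10\right) \left(-9\right) = 6 \left(-9\right) = -54$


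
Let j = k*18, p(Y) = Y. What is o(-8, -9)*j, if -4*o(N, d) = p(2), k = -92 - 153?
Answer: 2205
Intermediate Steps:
k = -245
o(N, d) = -½ (o(N, d) = -¼*2 = -½)
j = -4410 (j = -245*18 = -4410)
o(-8, -9)*j = -½*(-4410) = 2205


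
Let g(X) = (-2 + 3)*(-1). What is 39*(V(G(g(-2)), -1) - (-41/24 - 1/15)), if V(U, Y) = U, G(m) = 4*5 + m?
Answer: 32409/40 ≈ 810.22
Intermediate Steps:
g(X) = -1 (g(X) = 1*(-1) = -1)
G(m) = 20 + m
39*(V(G(g(-2)), -1) - (-41/24 - 1/15)) = 39*((20 - 1) - (-41/24 - 1/15)) = 39*(19 - (-41*1/24 - 1*1/15)) = 39*(19 - (-41/24 - 1/15)) = 39*(19 - 1*(-71/40)) = 39*(19 + 71/40) = 39*(831/40) = 32409/40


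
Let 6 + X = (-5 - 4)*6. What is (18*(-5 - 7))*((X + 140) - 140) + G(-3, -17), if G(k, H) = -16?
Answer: 12944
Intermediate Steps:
X = -60 (X = -6 + (-5 - 4)*6 = -6 - 9*6 = -6 - 54 = -60)
(18*(-5 - 7))*((X + 140) - 140) + G(-3, -17) = (18*(-5 - 7))*((-60 + 140) - 140) - 16 = (18*(-12))*(80 - 140) - 16 = -216*(-60) - 16 = 12960 - 16 = 12944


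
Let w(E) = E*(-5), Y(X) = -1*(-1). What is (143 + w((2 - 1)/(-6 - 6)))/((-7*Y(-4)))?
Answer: -1721/84 ≈ -20.488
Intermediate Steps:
Y(X) = 1
w(E) = -5*E
(143 + w((2 - 1)/(-6 - 6)))/((-7*Y(-4))) = (143 - 5*(2 - 1)/(-6 - 6))/((-7*1)) = (143 - 5/(-12))/(-7) = (143 - 5*(-1)/12)*(-⅐) = (143 - 5*(-1/12))*(-⅐) = (143 + 5/12)*(-⅐) = (1721/12)*(-⅐) = -1721/84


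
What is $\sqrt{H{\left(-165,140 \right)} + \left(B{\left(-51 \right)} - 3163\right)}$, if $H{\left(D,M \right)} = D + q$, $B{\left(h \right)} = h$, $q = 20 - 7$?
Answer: $3 i \sqrt{374} \approx 58.017 i$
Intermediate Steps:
$q = 13$
$H{\left(D,M \right)} = 13 + D$ ($H{\left(D,M \right)} = D + 13 = 13 + D$)
$\sqrt{H{\left(-165,140 \right)} + \left(B{\left(-51 \right)} - 3163\right)} = \sqrt{\left(13 - 165\right) - 3214} = \sqrt{-152 - 3214} = \sqrt{-3366} = 3 i \sqrt{374}$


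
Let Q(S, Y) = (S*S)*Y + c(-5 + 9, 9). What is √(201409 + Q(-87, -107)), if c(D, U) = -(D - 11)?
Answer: I*√608467 ≈ 780.04*I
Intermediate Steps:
c(D, U) = 11 - D (c(D, U) = -(-11 + D) = 11 - D)
Q(S, Y) = 7 + Y*S² (Q(S, Y) = (S*S)*Y + (11 - (-5 + 9)) = S²*Y + (11 - 1*4) = Y*S² + (11 - 4) = Y*S² + 7 = 7 + Y*S²)
√(201409 + Q(-87, -107)) = √(201409 + (7 - 107*(-87)²)) = √(201409 + (7 - 107*7569)) = √(201409 + (7 - 809883)) = √(201409 - 809876) = √(-608467) = I*√608467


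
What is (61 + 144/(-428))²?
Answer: 42133081/11449 ≈ 3680.1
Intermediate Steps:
(61 + 144/(-428))² = (61 + 144*(-1/428))² = (61 - 36/107)² = (6491/107)² = 42133081/11449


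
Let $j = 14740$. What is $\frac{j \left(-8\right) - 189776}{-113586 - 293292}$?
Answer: $\frac{153848}{203439} \approx 0.75624$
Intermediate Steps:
$\frac{j \left(-8\right) - 189776}{-113586 - 293292} = \frac{14740 \left(-8\right) - 189776}{-113586 - 293292} = \frac{-117920 - 189776}{-406878} = \left(-307696\right) \left(- \frac{1}{406878}\right) = \frac{153848}{203439}$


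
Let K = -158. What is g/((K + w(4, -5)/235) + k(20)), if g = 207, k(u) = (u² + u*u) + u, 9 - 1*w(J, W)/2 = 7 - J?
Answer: 48645/155582 ≈ 0.31266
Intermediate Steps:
w(J, W) = 4 + 2*J (w(J, W) = 18 - 2*(7 - J) = 18 + (-14 + 2*J) = 4 + 2*J)
k(u) = u + 2*u² (k(u) = (u² + u²) + u = 2*u² + u = u + 2*u²)
g/((K + w(4, -5)/235) + k(20)) = 207/((-158 + (4 + 2*4)/235) + 20*(1 + 2*20)) = 207/((-158 + (4 + 8)*(1/235)) + 20*(1 + 40)) = 207/((-158 + 12*(1/235)) + 20*41) = 207/((-158 + 12/235) + 820) = 207/(-37118/235 + 820) = 207/(155582/235) = 207*(235/155582) = 48645/155582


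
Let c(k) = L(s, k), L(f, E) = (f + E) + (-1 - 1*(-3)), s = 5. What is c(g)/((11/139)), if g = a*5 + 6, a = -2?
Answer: 417/11 ≈ 37.909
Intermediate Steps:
g = -4 (g = -2*5 + 6 = -10 + 6 = -4)
L(f, E) = 2 + E + f (L(f, E) = (E + f) + (-1 + 3) = (E + f) + 2 = 2 + E + f)
c(k) = 7 + k (c(k) = 2 + k + 5 = 7 + k)
c(g)/((11/139)) = (7 - 4)/((11/139)) = 3/((11*(1/139))) = 3/(11/139) = 3*(139/11) = 417/11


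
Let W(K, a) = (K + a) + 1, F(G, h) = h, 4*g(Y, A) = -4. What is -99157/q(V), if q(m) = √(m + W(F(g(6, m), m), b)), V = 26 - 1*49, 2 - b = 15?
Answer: 99157*I*√58/58 ≈ 13020.0*I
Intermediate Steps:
b = -13 (b = 2 - 1*15 = 2 - 15 = -13)
g(Y, A) = -1 (g(Y, A) = (¼)*(-4) = -1)
W(K, a) = 1 + K + a
V = -23 (V = 26 - 49 = -23)
q(m) = √(-12 + 2*m) (q(m) = √(m + (1 + m - 13)) = √(m + (-12 + m)) = √(-12 + 2*m))
-99157/q(V) = -99157/√(-12 + 2*(-23)) = -99157/√(-12 - 46) = -99157*(-I*√58/58) = -(-99157)*I*√58/58 = 99157*I*√58/58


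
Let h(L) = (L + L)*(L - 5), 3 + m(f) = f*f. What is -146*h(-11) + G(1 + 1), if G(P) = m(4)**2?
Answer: -51223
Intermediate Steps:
m(f) = -3 + f**2 (m(f) = -3 + f*f = -3 + f**2)
h(L) = 2*L*(-5 + L) (h(L) = (2*L)*(-5 + L) = 2*L*(-5 + L))
G(P) = 169 (G(P) = (-3 + 4**2)**2 = (-3 + 16)**2 = 13**2 = 169)
-146*h(-11) + G(1 + 1) = -292*(-11)*(-5 - 11) + 169 = -292*(-11)*(-16) + 169 = -146*352 + 169 = -51392 + 169 = -51223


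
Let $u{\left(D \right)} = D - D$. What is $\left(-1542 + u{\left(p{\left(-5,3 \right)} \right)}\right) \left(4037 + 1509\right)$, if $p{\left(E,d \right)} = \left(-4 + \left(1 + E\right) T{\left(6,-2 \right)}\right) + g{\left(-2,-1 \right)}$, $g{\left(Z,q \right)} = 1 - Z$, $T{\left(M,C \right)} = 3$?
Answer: $-8551932$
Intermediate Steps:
$p{\left(E,d \right)} = 2 + 3 E$ ($p{\left(E,d \right)} = \left(-4 + \left(1 + E\right) 3\right) + \left(1 - -2\right) = \left(-4 + \left(3 + 3 E\right)\right) + \left(1 + 2\right) = \left(-1 + 3 E\right) + 3 = 2 + 3 E$)
$u{\left(D \right)} = 0$
$\left(-1542 + u{\left(p{\left(-5,3 \right)} \right)}\right) \left(4037 + 1509\right) = \left(-1542 + 0\right) \left(4037 + 1509\right) = \left(-1542\right) 5546 = -8551932$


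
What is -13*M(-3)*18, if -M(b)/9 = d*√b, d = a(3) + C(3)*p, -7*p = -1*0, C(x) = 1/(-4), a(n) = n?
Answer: 6318*I*√3 ≈ 10943.0*I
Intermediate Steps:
C(x) = -¼
p = 0 (p = -(-1)*0/7 = -⅐*0 = 0)
d = 3 (d = 3 - ¼*0 = 3 + 0 = 3)
M(b) = -27*√b
-13*M(-3)*18 = -(-351)*√(-3)*18 = -(-351)*I*√3*18 = (351*I*√3)*18 = 6318*I*√3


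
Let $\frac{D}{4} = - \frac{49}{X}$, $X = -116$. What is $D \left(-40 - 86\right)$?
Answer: $- \frac{6174}{29} \approx -212.9$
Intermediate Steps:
$D = \frac{49}{29}$ ($D = 4 \left(- \frac{49}{-116}\right) = 4 \left(\left(-49\right) \left(- \frac{1}{116}\right)\right) = 4 \cdot \frac{49}{116} = \frac{49}{29} \approx 1.6897$)
$D \left(-40 - 86\right) = \frac{49 \left(-40 - 86\right)}{29} = \frac{49}{29} \left(-126\right) = - \frac{6174}{29}$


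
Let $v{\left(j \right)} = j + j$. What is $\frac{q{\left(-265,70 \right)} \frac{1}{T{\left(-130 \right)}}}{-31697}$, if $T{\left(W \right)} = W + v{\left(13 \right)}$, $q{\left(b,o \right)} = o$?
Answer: $\frac{35}{1648244} \approx 2.1235 \cdot 10^{-5}$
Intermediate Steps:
$v{\left(j \right)} = 2 j$
$T{\left(W \right)} = 26 + W$ ($T{\left(W \right)} = W + 2 \cdot 13 = W + 26 = 26 + W$)
$\frac{q{\left(-265,70 \right)} \frac{1}{T{\left(-130 \right)}}}{-31697} = \frac{70 \frac{1}{26 - 130}}{-31697} = \frac{70}{-104} \left(- \frac{1}{31697}\right) = 70 \left(- \frac{1}{104}\right) \left(- \frac{1}{31697}\right) = \left(- \frac{35}{52}\right) \left(- \frac{1}{31697}\right) = \frac{35}{1648244}$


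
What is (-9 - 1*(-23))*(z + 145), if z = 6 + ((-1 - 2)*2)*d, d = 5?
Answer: 1694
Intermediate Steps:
z = -24 (z = 6 + ((-1 - 2)*2)*5 = 6 - 3*2*5 = 6 - 6*5 = 6 - 30 = -24)
(-9 - 1*(-23))*(z + 145) = (-9 - 1*(-23))*(-24 + 145) = (-9 + 23)*121 = 14*121 = 1694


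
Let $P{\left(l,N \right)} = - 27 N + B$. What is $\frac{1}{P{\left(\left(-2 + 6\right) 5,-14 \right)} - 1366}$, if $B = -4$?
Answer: $- \frac{1}{992} \approx -0.0010081$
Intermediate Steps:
$P{\left(l,N \right)} = -4 - 27 N$ ($P{\left(l,N \right)} = - 27 N - 4 = -4 - 27 N$)
$\frac{1}{P{\left(\left(-2 + 6\right) 5,-14 \right)} - 1366} = \frac{1}{\left(-4 - -378\right) - 1366} = \frac{1}{\left(-4 + 378\right) - 1366} = \frac{1}{374 - 1366} = \frac{1}{-992} = - \frac{1}{992}$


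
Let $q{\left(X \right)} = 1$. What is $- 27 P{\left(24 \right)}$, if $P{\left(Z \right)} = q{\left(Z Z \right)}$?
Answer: $-27$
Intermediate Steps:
$P{\left(Z \right)} = 1$
$- 27 P{\left(24 \right)} = \left(-27\right) 1 = -27$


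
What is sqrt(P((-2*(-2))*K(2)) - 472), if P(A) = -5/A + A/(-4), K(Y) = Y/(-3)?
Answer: I*sqrt(67602)/12 ≈ 21.667*I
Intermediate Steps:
K(Y) = -Y/3 (K(Y) = Y*(-1/3) = -Y/3)
P(A) = -5/A - A/4 (P(A) = -5/A + A*(-1/4) = -5/A - A/4)
sqrt(P((-2*(-2))*K(2)) - 472) = sqrt((-5/((-2*(-2))*(-1/3*2)) - (-2*(-2))*(-1/3*2)/4) - 472) = sqrt((-5/(4*(-2/3)) - (-2)/3) - 472) = sqrt((-5/(-8/3) - 1/4*(-8/3)) - 472) = sqrt((-5*(-3/8) + 2/3) - 472) = sqrt((15/8 + 2/3) - 472) = sqrt(61/24 - 472) = sqrt(-11267/24) = I*sqrt(67602)/12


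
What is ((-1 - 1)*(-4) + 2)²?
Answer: 100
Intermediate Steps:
((-1 - 1)*(-4) + 2)² = (-2*(-4) + 2)² = (8 + 2)² = 10² = 100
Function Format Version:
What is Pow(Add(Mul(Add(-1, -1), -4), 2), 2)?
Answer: 100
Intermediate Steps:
Pow(Add(Mul(Add(-1, -1), -4), 2), 2) = Pow(Add(Mul(-2, -4), 2), 2) = Pow(Add(8, 2), 2) = Pow(10, 2) = 100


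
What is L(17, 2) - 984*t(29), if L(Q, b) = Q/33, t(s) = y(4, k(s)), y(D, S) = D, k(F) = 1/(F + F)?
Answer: -129871/33 ≈ -3935.5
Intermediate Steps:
k(F) = 1/(2*F)
t(s) = 4
L(Q, b) = Q/33 (L(Q, b) = Q*(1/33) = Q/33)
L(17, 2) - 984*t(29) = (1/33)*17 - 984*4 = 17/33 - 3936 = -129871/33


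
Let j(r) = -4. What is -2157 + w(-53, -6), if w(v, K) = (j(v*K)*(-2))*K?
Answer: -2205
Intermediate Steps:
w(v, K) = 8*K (w(v, K) = (-4*(-2))*K = 8*K)
-2157 + w(-53, -6) = -2157 + 8*(-6) = -2157 - 48 = -2205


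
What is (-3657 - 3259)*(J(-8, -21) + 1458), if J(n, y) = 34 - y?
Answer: -10463908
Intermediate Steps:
(-3657 - 3259)*(J(-8, -21) + 1458) = (-3657 - 3259)*((34 - 1*(-21)) + 1458) = -6916*((34 + 21) + 1458) = -6916*(55 + 1458) = -6916*1513 = -10463908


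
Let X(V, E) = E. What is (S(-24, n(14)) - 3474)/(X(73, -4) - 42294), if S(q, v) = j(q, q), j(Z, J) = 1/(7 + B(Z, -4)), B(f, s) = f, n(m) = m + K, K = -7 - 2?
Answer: 59059/719066 ≈ 0.082133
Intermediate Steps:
K = -9
n(m) = -9 + m (n(m) = m - 9 = -9 + m)
j(Z, J) = 1/(7 + Z)
S(q, v) = 1/(7 + q)
(S(-24, n(14)) - 3474)/(X(73, -4) - 42294) = (1/(7 - 24) - 3474)/(-4 - 42294) = (1/(-17) - 3474)/(-42298) = (-1/17 - 3474)*(-1/42298) = -59059/17*(-1/42298) = 59059/719066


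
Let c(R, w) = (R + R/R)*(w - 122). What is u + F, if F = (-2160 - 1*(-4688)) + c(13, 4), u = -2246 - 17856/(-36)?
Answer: -874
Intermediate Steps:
c(R, w) = (1 + R)*(-122 + w) (c(R, w) = (R + 1)*(-122 + w) = (1 + R)*(-122 + w))
u = -1750 (u = -2246 - 17856*(-1/36) = -2246 + 496 = -1750)
F = 876 (F = (-2160 - 1*(-4688)) + (-122 + 4 - 122*13 + 13*4) = (-2160 + 4688) + (-122 + 4 - 1586 + 52) = 2528 - 1652 = 876)
u + F = -1750 + 876 = -874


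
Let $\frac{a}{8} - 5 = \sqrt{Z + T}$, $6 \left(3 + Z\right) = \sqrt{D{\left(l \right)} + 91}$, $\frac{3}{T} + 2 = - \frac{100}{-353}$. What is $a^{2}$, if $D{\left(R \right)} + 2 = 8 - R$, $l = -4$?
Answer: $\frac{16 \left(3030 + i \sqrt{606} \sqrt{2877 - 101 \sqrt{101}}\right)^{2}}{91809} \approx 1403.4 + 1121.8 i$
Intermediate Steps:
$D{\left(R \right)} = 6 - R$ ($D{\left(R \right)} = -2 - \left(-8 + R\right) = 6 - R$)
$T = - \frac{353}{202}$ ($T = \frac{3}{-2 - \frac{100}{-353}} = \frac{3}{-2 - - \frac{100}{353}} = \frac{3}{-2 + \frac{100}{353}} = \frac{3}{- \frac{606}{353}} = 3 \left(- \frac{353}{606}\right) = - \frac{353}{202} \approx -1.7475$)
$Z = -3 + \frac{\sqrt{101}}{6}$ ($Z = -3 + \frac{\sqrt{\left(6 - -4\right) + 91}}{6} = -3 + \frac{\sqrt{\left(6 + 4\right) + 91}}{6} = -3 + \frac{\sqrt{10 + 91}}{6} = -3 + \frac{\sqrt{101}}{6} \approx -1.325$)
$a = 40 + 8 \sqrt{- \frac{959}{202} + \frac{\sqrt{101}}{6}}$ ($a = 40 + 8 \sqrt{\left(-3 + \frac{\sqrt{101}}{6}\right) - \frac{353}{202}} = 40 + 8 \sqrt{- \frac{959}{202} + \frac{\sqrt{101}}{6}} \approx 40.0 + 14.023 i$)
$a^{2} = \left(40 + \frac{4 \sqrt{-1743462 + 61206 \sqrt{101}}}{303}\right)^{2}$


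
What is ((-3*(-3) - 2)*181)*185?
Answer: 234395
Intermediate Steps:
((-3*(-3) - 2)*181)*185 = ((9 - 2)*181)*185 = (7*181)*185 = 1267*185 = 234395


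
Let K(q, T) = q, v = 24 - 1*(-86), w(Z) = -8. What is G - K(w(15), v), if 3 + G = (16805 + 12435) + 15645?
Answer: 44890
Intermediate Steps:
v = 110 (v = 24 + 86 = 110)
G = 44882 (G = -3 + ((16805 + 12435) + 15645) = -3 + (29240 + 15645) = -3 + 44885 = 44882)
G - K(w(15), v) = 44882 - 1*(-8) = 44882 + 8 = 44890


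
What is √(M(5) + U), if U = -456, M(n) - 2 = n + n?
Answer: 2*I*√111 ≈ 21.071*I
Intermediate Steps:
M(n) = 2 + 2*n (M(n) = 2 + (n + n) = 2 + 2*n)
√(M(5) + U) = √((2 + 2*5) - 456) = √((2 + 10) - 456) = √(12 - 456) = √(-444) = 2*I*√111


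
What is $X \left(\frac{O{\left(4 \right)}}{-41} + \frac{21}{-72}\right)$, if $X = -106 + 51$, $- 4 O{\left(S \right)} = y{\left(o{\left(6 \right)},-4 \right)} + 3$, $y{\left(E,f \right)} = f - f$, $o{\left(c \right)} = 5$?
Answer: $\frac{14795}{984} \approx 15.036$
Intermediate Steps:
$y{\left(E,f \right)} = 0$
$O{\left(S \right)} = - \frac{3}{4}$ ($O{\left(S \right)} = - \frac{0 + 3}{4} = \left(- \frac{1}{4}\right) 3 = - \frac{3}{4}$)
$X = -55$
$X \left(\frac{O{\left(4 \right)}}{-41} + \frac{21}{-72}\right) = - 55 \left(- \frac{3}{4 \left(-41\right)} + \frac{21}{-72}\right) = - 55 \left(\left(- \frac{3}{4}\right) \left(- \frac{1}{41}\right) + 21 \left(- \frac{1}{72}\right)\right) = - 55 \left(\frac{3}{164} - \frac{7}{24}\right) = \left(-55\right) \left(- \frac{269}{984}\right) = \frac{14795}{984}$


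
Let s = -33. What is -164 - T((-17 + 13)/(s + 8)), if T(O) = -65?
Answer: -99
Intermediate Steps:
-164 - T((-17 + 13)/(s + 8)) = -164 - 1*(-65) = -164 + 65 = -99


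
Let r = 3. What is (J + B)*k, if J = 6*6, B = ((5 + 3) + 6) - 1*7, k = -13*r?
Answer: -1677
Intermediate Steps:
k = -39 (k = -13*3 = -39)
B = 7 (B = (8 + 6) - 7 = 14 - 7 = 7)
J = 36
(J + B)*k = (36 + 7)*(-39) = 43*(-39) = -1677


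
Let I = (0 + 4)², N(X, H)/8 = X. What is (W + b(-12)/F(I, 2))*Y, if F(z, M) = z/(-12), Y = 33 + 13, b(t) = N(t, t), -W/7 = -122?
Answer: 42596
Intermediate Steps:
N(X, H) = 8*X
W = 854 (W = -7*(-122) = 854)
I = 16 (I = 4² = 16)
b(t) = 8*t
Y = 46
F(z, M) = -z/12 (F(z, M) = z*(-1/12) = -z/12)
(W + b(-12)/F(I, 2))*Y = (854 + (8*(-12))/((-1/12*16)))*46 = (854 - 96/(-4/3))*46 = (854 - 96*(-¾))*46 = (854 + 72)*46 = 926*46 = 42596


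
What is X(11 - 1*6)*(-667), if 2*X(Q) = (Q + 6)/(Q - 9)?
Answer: 7337/8 ≈ 917.13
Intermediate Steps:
X(Q) = (6 + Q)/(2*(-9 + Q)) (X(Q) = ((Q + 6)/(Q - 9))/2 = ((6 + Q)/(-9 + Q))/2 = (6 + Q)/(2*(-9 + Q)))
X(11 - 1*6)*(-667) = ((6 + (11 - 1*6))/(2*(-9 + (11 - 1*6))))*(-667) = ((6 + (11 - 6))/(2*(-9 + (11 - 6))))*(-667) = ((6 + 5)/(2*(-9 + 5)))*(-667) = ((1/2)*11/(-4))*(-667) = ((1/2)*(-1/4)*11)*(-667) = -11/8*(-667) = 7337/8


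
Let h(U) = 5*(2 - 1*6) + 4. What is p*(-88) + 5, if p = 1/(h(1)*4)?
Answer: 51/8 ≈ 6.3750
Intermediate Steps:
h(U) = -16 (h(U) = 5*(2 - 6) + 4 = 5*(-4) + 4 = -20 + 4 = -16)
p = -1/64 (p = 1/(-16*4) = 1/(-64) = -1/64 ≈ -0.015625)
p*(-88) + 5 = -1/64*(-88) + 5 = 11/8 + 5 = 51/8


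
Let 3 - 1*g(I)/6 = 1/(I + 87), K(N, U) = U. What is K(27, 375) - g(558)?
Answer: 76757/215 ≈ 357.01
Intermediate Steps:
g(I) = 18 - 6/(87 + I) (g(I) = 18 - 6/(I + 87) = 18 - 6/(87 + I))
K(27, 375) - g(558) = 375 - 6*(260 + 3*558)/(87 + 558) = 375 - 6*(260 + 1674)/645 = 375 - 6*1934/645 = 375 - 1*3868/215 = 375 - 3868/215 = 76757/215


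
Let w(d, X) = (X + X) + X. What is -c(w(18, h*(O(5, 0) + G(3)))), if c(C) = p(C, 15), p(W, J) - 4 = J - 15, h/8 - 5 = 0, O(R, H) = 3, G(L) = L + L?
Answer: -4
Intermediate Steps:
G(L) = 2*L
h = 40 (h = 40 + 8*0 = 40 + 0 = 40)
p(W, J) = -11 + J (p(W, J) = 4 + (J - 15) = 4 + (-15 + J) = -11 + J)
w(d, X) = 3*X (w(d, X) = 2*X + X = 3*X)
c(C) = 4 (c(C) = -11 + 15 = 4)
-c(w(18, h*(O(5, 0) + G(3)))) = -1*4 = -4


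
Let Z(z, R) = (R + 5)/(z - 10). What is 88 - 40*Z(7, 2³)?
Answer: 784/3 ≈ 261.33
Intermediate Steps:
Z(z, R) = (5 + R)/(-10 + z)
88 - 40*Z(7, 2³) = 88 - 40*(5 + 2³)/(-10 + 7) = 88 - 40*(5 + 8)/(-3) = 88 - (-40)*13/3 = 88 - 40*(-13/3) = 88 + 520/3 = 784/3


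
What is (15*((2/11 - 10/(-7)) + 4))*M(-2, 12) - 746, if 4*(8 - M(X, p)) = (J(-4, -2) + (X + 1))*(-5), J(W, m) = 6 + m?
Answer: 18698/77 ≈ 242.83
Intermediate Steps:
M(X, p) = 57/4 + 5*X/4 (M(X, p) = 8 - ((6 - 2) + (X + 1))*(-5)/4 = 8 - (4 + (1 + X))*(-5)/4 = 8 - (5 + X)*(-5)/4 = 8 - (-25 - 5*X)/4 = 8 + (25/4 + 5*X/4) = 57/4 + 5*X/4)
(15*((2/11 - 10/(-7)) + 4))*M(-2, 12) - 746 = (15*((2/11 - 10/(-7)) + 4))*(57/4 + (5/4)*(-2)) - 746 = (15*((2*(1/11) - 10*(-⅐)) + 4))*(57/4 - 5/2) - 746 = (15*((2/11 + 10/7) + 4))*(47/4) - 746 = (15*(124/77 + 4))*(47/4) - 746 = (15*(432/77))*(47/4) - 746 = (6480/77)*(47/4) - 746 = 76140/77 - 746 = 18698/77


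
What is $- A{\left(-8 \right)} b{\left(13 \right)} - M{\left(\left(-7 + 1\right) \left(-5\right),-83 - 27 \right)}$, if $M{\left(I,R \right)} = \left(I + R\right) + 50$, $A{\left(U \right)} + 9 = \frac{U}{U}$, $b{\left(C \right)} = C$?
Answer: $134$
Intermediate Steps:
$A{\left(U \right)} = -8$ ($A{\left(U \right)} = -9 + \frac{U}{U} = -9 + 1 = -8$)
$M{\left(I,R \right)} = 50 + I + R$
$- A{\left(-8 \right)} b{\left(13 \right)} - M{\left(\left(-7 + 1\right) \left(-5\right),-83 - 27 \right)} = - \left(-8\right) 13 - \left(50 + \left(-7 + 1\right) \left(-5\right) - 110\right) = \left(-1\right) \left(-104\right) - \left(50 - -30 - 110\right) = 104 - \left(50 + 30 - 110\right) = 104 - -30 = 104 + 30 = 134$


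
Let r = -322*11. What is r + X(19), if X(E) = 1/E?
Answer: -67297/19 ≈ -3541.9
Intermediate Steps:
r = -3542
r + X(19) = -3542 + 1/19 = -67297/19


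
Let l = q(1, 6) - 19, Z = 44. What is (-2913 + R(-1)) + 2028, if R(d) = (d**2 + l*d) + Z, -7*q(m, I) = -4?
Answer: -5751/7 ≈ -821.57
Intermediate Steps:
q(m, I) = 4/7 (q(m, I) = -1/7*(-4) = 4/7)
l = -129/7 (l = 4/7 - 19 = -129/7 ≈ -18.429)
R(d) = 44 + d**2 - 129*d/7 (R(d) = (d**2 - 129*d/7) + 44 = 44 + d**2 - 129*d/7)
(-2913 + R(-1)) + 2028 = (-2913 + (44 + (-1)**2 - 129/7*(-1))) + 2028 = (-2913 + (44 + 1 + 129/7)) + 2028 = (-2913 + 444/7) + 2028 = -19947/7 + 2028 = -5751/7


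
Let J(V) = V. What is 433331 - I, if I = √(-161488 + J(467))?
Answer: 433331 - I*√161021 ≈ 4.3333e+5 - 401.27*I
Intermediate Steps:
I = I*√161021 (I = √(-161488 + 467) = √(-161021) = I*√161021 ≈ 401.27*I)
433331 - I = 433331 - I*√161021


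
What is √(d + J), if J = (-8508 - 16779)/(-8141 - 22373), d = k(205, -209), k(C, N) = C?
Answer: √191647967698/30514 ≈ 14.347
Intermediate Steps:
d = 205
J = 25287/30514 (J = -25287/(-30514) = -25287*(-1/30514) = 25287/30514 ≈ 0.82870)
√(d + J) = √(205 + 25287/30514) = √(6280657/30514) = √191647967698/30514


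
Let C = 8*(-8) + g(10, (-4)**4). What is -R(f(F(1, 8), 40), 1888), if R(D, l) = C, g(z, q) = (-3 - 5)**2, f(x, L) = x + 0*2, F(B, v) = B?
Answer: 0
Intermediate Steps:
f(x, L) = x (f(x, L) = x + 0 = x)
g(z, q) = 64 (g(z, q) = (-8)**2 = 64)
C = 0 (C = 8*(-8) + 64 = -64 + 64 = 0)
R(D, l) = 0
-R(f(F(1, 8), 40), 1888) = -1*0 = 0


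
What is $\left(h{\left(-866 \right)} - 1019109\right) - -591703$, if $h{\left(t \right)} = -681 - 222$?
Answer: $-428309$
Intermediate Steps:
$h{\left(t \right)} = -903$ ($h{\left(t \right)} = -681 - 222 = -903$)
$\left(h{\left(-866 \right)} - 1019109\right) - -591703 = \left(-903 - 1019109\right) - -591703 = -1020012 + \left(-70891 + 662594\right) = -1020012 + 591703 = -428309$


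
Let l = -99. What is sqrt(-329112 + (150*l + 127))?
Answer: I*sqrt(343835) ≈ 586.37*I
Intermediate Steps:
sqrt(-329112 + (150*l + 127)) = sqrt(-329112 + (150*(-99) + 127)) = sqrt(-329112 + (-14850 + 127)) = sqrt(-329112 - 14723) = sqrt(-343835) = I*sqrt(343835)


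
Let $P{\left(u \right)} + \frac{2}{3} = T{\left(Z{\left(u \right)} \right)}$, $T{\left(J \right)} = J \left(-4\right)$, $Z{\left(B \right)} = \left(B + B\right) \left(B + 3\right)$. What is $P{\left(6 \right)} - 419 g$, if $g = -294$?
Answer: $\frac{368260}{3} \approx 1.2275 \cdot 10^{5}$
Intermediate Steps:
$Z{\left(B \right)} = 2 B \left(3 + B\right)$
$T{\left(J \right)} = - 4 J$
$P{\left(u \right)} = - \frac{2}{3} - 8 u \left(3 + u\right)$ ($P{\left(u \right)} = - \frac{2}{3} - 4 \cdot 2 u \left(3 + u\right) = - \frac{2}{3} - 8 u \left(3 + u\right)$)
$P{\left(6 \right)} - 419 g = \left(- \frac{2}{3} - 48 \left(3 + 6\right)\right) - -123186 = \left(- \frac{2}{3} - 48 \cdot 9\right) + 123186 = \left(- \frac{2}{3} - 432\right) + 123186 = - \frac{1298}{3} + 123186 = \frac{368260}{3}$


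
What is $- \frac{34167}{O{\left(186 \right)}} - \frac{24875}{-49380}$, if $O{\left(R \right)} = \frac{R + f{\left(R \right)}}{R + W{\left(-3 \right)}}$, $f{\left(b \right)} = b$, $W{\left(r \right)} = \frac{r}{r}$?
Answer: $- \frac{2629090621}{153078} \approx -17175.0$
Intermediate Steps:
$W{\left(r \right)} = 1$
$O{\left(R \right)} = \frac{2 R}{1 + R}$ ($O{\left(R \right)} = \frac{R + R}{R + 1} = \frac{2 R}{1 + R}$)
$- \frac{34167}{O{\left(186 \right)}} - \frac{24875}{-49380} = - \frac{34167}{2 \cdot 186 \frac{1}{1 + 186}} - \frac{24875}{-49380} = - \frac{34167}{2 \cdot 186 \cdot \frac{1}{187}} - - \frac{4975}{9876} = - \frac{34167}{2 \cdot 186 \cdot \frac{1}{187}} + \frac{4975}{9876} = - \frac{34167}{\frac{372}{187}} + \frac{4975}{9876} = \left(-34167\right) \frac{187}{372} + \frac{4975}{9876} = - \frac{2129743}{124} + \frac{4975}{9876} = - \frac{2629090621}{153078}$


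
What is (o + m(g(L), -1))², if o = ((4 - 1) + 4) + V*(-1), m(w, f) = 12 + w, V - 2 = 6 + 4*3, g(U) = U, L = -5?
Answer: 36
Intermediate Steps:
V = 20 (V = 2 + (6 + 4*3) = 2 + (6 + 12) = 2 + 18 = 20)
o = -13 (o = ((4 - 1) + 4) + 20*(-1) = (3 + 4) - 20 = 7 - 20 = -13)
(o + m(g(L), -1))² = (-13 + (12 - 5))² = (-13 + 7)² = (-6)² = 36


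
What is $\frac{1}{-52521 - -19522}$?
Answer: $- \frac{1}{32999} \approx -3.0304 \cdot 10^{-5}$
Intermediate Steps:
$\frac{1}{-52521 - -19522} = \frac{1}{-52521 + \left(-28330 + 47852\right)} = \frac{1}{-52521 + 19522} = \frac{1}{-32999} = - \frac{1}{32999}$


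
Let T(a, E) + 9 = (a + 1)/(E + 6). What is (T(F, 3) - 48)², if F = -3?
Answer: 265225/81 ≈ 3274.4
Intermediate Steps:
T(a, E) = -9 + (1 + a)/(6 + E) (T(a, E) = -9 + (a + 1)/(E + 6) = -9 + (1 + a)/(6 + E))
(T(F, 3) - 48)² = ((-53 - 3 - 9*3)/(6 + 3) - 48)² = ((-53 - 3 - 27)/9 - 48)² = ((⅑)*(-83) - 48)² = (-83/9 - 48)² = (-515/9)² = 265225/81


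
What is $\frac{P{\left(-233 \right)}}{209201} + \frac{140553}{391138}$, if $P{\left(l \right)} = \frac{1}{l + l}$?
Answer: $\frac{148936777480}{414468811999} \approx 0.35934$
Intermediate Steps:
$P{\left(l \right)} = \frac{1}{2 l}$
$\frac{P{\left(-233 \right)}}{209201} + \frac{140553}{391138} = \frac{\frac{1}{2} \frac{1}{-233}}{209201} + \frac{140553}{391138} = \frac{1}{2} \left(- \frac{1}{233}\right) \frac{1}{209201} + 140553 \cdot \frac{1}{391138} = \left(- \frac{1}{466}\right) \frac{1}{209201} + \frac{6111}{17006} = - \frac{1}{97487666} + \frac{6111}{17006} = \frac{148936777480}{414468811999}$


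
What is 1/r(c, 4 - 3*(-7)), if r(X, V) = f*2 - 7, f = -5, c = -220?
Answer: -1/17 ≈ -0.058824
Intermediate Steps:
r(X, V) = -17 (r(X, V) = -5*2 - 7 = -10 - 7 = -17)
1/r(c, 4 - 3*(-7)) = 1/(-17) = -1/17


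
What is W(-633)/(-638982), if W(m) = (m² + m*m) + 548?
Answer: -400963/319491 ≈ -1.2550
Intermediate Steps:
W(m) = 548 + 2*m² (W(m) = (m² + m²) + 548 = 2*m² + 548 = 548 + 2*m²)
W(-633)/(-638982) = (548 + 2*(-633)²)/(-638982) = (548 + 2*400689)*(-1/638982) = (548 + 801378)*(-1/638982) = 801926*(-1/638982) = -400963/319491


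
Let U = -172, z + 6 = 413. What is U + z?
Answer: 235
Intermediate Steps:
z = 407 (z = -6 + 413 = 407)
U + z = -172 + 407 = 235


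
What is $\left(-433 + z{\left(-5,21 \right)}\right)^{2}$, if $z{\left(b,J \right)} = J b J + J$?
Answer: $6848689$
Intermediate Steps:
$z{\left(b,J \right)} = J + b J^{2}$ ($z{\left(b,J \right)} = b J^{2} + J = J + b J^{2}$)
$\left(-433 + z{\left(-5,21 \right)}\right)^{2} = \left(-433 + 21 \left(1 + 21 \left(-5\right)\right)\right)^{2} = \left(-433 + 21 \left(1 - 105\right)\right)^{2} = \left(-433 + 21 \left(-104\right)\right)^{2} = \left(-433 - 2184\right)^{2} = \left(-2617\right)^{2} = 6848689$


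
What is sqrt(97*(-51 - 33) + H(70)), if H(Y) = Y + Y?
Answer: 2*I*sqrt(2002) ≈ 89.487*I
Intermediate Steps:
H(Y) = 2*Y
sqrt(97*(-51 - 33) + H(70)) = sqrt(97*(-51 - 33) + 2*70) = sqrt(97*(-84) + 140) = sqrt(-8148 + 140) = sqrt(-8008) = 2*I*sqrt(2002)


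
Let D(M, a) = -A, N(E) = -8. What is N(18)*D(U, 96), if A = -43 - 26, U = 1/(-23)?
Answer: -552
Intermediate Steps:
U = -1/23 ≈ -0.043478
A = -69
D(M, a) = 69 (D(M, a) = -1*(-69) = 69)
N(18)*D(U, 96) = -8*69 = -552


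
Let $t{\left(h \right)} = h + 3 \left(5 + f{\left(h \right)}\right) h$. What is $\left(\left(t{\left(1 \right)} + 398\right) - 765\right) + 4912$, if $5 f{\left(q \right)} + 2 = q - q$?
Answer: $\frac{22799}{5} \approx 4559.8$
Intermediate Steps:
$f{\left(q \right)} = - \frac{2}{5}$ ($f{\left(q \right)} = - \frac{2}{5} + \frac{q - q}{5} = - \frac{2}{5} + \frac{1}{5} \cdot 0 = - \frac{2}{5} + 0 = - \frac{2}{5}$)
$t{\left(h \right)} = \frac{74 h}{5}$ ($t{\left(h \right)} = h + 3 \left(5 - \frac{2}{5}\right) h = h + 3 \frac{23 h}{5} = h + \frac{69 h}{5} = \frac{74 h}{5}$)
$\left(\left(t{\left(1 \right)} + 398\right) - 765\right) + 4912 = \left(\left(\frac{74}{5} \cdot 1 + 398\right) - 765\right) + 4912 = \left(\left(\frac{74}{5} + 398\right) - 765\right) + 4912 = \left(\frac{2064}{5} - 765\right) + 4912 = - \frac{1761}{5} + 4912 = \frac{22799}{5}$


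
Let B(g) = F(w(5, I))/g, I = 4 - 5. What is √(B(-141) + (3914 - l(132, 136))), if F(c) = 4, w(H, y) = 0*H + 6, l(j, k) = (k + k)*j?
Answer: I*√635993754/141 ≈ 178.86*I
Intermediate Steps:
I = -1
l(j, k) = 2*j*k (l(j, k) = (2*k)*j = 2*j*k)
w(H, y) = 6 (w(H, y) = 0 + 6 = 6)
B(g) = 4/g
√(B(-141) + (3914 - l(132, 136))) = √(4/(-141) + (3914 - 2*132*136)) = √(4*(-1/141) + (3914 - 1*35904)) = √(-4/141 + (3914 - 35904)) = √(-4/141 - 31990) = √(-4510594/141) = I*√635993754/141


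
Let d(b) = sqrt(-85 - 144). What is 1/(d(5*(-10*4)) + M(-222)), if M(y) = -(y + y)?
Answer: 444/197365 - I*sqrt(229)/197365 ≈ 0.0022496 - 7.6674e-5*I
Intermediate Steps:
d(b) = I*sqrt(229) (d(b) = sqrt(-229) = I*sqrt(229))
M(y) = -2*y
1/(d(5*(-10*4)) + M(-222)) = 1/(I*sqrt(229) - 2*(-222)) = 1/(I*sqrt(229) + 444) = 1/(444 + I*sqrt(229))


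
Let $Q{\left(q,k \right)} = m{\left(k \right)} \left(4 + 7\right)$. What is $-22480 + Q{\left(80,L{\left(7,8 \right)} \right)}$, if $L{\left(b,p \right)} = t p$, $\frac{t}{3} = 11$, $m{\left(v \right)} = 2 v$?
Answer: $-16672$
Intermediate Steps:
$t = 33$ ($t = 3 \cdot 11 = 33$)
$L{\left(b,p \right)} = 33 p$
$Q{\left(q,k \right)} = 22 k$ ($Q{\left(q,k \right)} = 2 k \left(4 + 7\right) = 2 k 11 = 22 k$)
$-22480 + Q{\left(80,L{\left(7,8 \right)} \right)} = -22480 + 22 \cdot 33 \cdot 8 = -22480 + 22 \cdot 264 = -22480 + 5808 = -16672$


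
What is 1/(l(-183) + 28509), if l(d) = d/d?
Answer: 1/28510 ≈ 3.5075e-5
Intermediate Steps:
l(d) = 1
1/(l(-183) + 28509) = 1/(1 + 28509) = 1/28510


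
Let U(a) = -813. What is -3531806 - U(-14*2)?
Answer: -3530993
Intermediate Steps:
-3531806 - U(-14*2) = -3531806 - 1*(-813) = -3531806 + 813 = -3530993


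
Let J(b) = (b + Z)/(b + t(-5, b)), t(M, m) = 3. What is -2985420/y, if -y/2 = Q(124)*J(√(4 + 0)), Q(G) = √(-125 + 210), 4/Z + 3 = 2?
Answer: -746355*√85/17 ≈ -4.0477e+5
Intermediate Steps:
Z = -4 (Z = 4/(-3 + 2) = 4/(-1) = 4*(-1) = -4)
Q(G) = √85
J(b) = (-4 + b)/(3 + b) (J(b) = (b - 4)/(b + 3) = (-4 + b)/(3 + b))
y = 4*√85/5 (y = -2*√85*(-4 + √(4 + 0))/(3 + √(4 + 0)) = -2*√85*(-4 + √4)/(3 + √4) = -2*√85*(-4 + 2)/(3 + 2) = -2*√85*-2/5 = -2*√85*(⅕)*(-2) = -2*√85*(-2)/5 = -(-4)*√85/5 = 4*√85/5 ≈ 7.3756)
-2985420/y = -2985420*√85/68 = -746355*√85/17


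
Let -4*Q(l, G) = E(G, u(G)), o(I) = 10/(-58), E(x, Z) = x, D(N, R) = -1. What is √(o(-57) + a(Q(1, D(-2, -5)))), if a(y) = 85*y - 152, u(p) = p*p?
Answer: I*√440423/58 ≈ 11.442*I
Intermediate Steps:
u(p) = p²
o(I) = -5/29 (o(I) = 10*(-1/58) = -5/29)
Q(l, G) = -G/4
a(y) = -152 + 85*y
√(o(-57) + a(Q(1, D(-2, -5)))) = √(-5/29 + (-152 + 85*(-¼*(-1)))) = √(-5/29 + (-152 + 85*(¼))) = √(-5/29 + (-152 + 85/4)) = √(-5/29 - 523/4) = √(-15187/116) = I*√440423/58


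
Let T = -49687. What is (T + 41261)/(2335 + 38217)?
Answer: -4213/20276 ≈ -0.20778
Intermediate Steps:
(T + 41261)/(2335 + 38217) = (-49687 + 41261)/(2335 + 38217) = -8426/40552 = -8426*1/40552 = -4213/20276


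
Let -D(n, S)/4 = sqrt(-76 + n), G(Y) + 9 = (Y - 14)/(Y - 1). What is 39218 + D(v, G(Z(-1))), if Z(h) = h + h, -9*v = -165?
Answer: 39218 - 4*I*sqrt(519)/3 ≈ 39218.0 - 30.375*I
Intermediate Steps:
v = 55/3 (v = -1/9*(-165) = 55/3 ≈ 18.333)
Z(h) = 2*h
G(Y) = -9 + (-14 + Y)/(-1 + Y) (G(Y) = -9 + (Y - 14)/(Y - 1) = -9 + (-14 + Y)/(-1 + Y))
D(n, S) = -4*sqrt(-76 + n)
39218 + D(v, G(Z(-1))) = 39218 - 4*sqrt(-76 + 55/3) = 39218 - 4*I*sqrt(519)/3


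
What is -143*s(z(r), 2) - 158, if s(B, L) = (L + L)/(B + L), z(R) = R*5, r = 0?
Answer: -444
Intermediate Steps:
z(R) = 5*R
s(B, L) = 2*L/(B + L) (s(B, L) = (2*L)/(B + L) = 2*L/(B + L))
-143*s(z(r), 2) - 158 = -286*2/(5*0 + 2) - 158 = -286*2/(0 + 2) - 158 = -286*2/2 - 158 = -143*2 - 158 = -286 - 158 = -444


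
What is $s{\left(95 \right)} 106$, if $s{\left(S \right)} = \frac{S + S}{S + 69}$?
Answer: $\frac{5035}{41} \approx 122.8$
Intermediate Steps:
$s{\left(S \right)} = \frac{2 S}{69 + S}$
$s{\left(95 \right)} 106 = 2 \cdot 95 \frac{1}{69 + 95} \cdot 106 = 2 \cdot 95 \cdot \frac{1}{164} \cdot 106 = \frac{95}{82} \cdot 106 = \frac{5035}{41}$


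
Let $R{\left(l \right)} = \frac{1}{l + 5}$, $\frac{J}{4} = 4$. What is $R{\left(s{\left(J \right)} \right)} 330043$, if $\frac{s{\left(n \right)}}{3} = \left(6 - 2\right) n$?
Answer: $\frac{330043}{197} \approx 1675.3$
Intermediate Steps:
$J = 16$ ($J = 4 \cdot 4 = 16$)
$s{\left(n \right)} = 12 n$ ($s{\left(n \right)} = 3 \left(6 - 2\right) n = 3 \cdot 4 n = 12 n$)
$R{\left(l \right)} = \frac{1}{5 + l}$
$R{\left(s{\left(J \right)} \right)} 330043 = \frac{1}{5 + 12 \cdot 16} \cdot 330043 = \frac{1}{5 + 192} \cdot 330043 = \frac{1}{197} \cdot 330043 = \frac{330043}{197}$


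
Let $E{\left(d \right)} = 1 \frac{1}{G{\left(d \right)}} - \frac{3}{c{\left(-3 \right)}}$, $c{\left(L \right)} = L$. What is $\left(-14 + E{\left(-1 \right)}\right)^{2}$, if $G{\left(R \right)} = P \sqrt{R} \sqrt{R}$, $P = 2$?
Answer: $\frac{729}{4} \approx 182.25$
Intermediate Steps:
$G{\left(R \right)} = 2 R$ ($G{\left(R \right)} = 2 \sqrt{R} \sqrt{R} = 2 R$)
$E{\left(d \right)} = 1 + \frac{1}{2 d}$ ($E{\left(d \right)} = 1 \frac{1}{2 d} - \frac{3}{-3} = 1 \frac{1}{2 d} - -1 = \frac{1}{2 d} + 1 = 1 + \frac{1}{2 d}$)
$\left(-14 + E{\left(-1 \right)}\right)^{2} = \left(-14 + \frac{\frac{1}{2} - 1}{-1}\right)^{2} = \left(-14 - - \frac{1}{2}\right)^{2} = \left(-14 + \frac{1}{2}\right)^{2} = \left(- \frac{27}{2}\right)^{2} = \frac{729}{4}$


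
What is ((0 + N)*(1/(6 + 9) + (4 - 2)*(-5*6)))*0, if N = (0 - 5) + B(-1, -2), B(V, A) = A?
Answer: 0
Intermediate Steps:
N = -7 (N = (0 - 5) - 2 = -5 - 2 = -7)
((0 + N)*(1/(6 + 9) + (4 - 2)*(-5*6)))*0 = ((0 - 7)*(1/(6 + 9) + (4 - 2)*(-5*6)))*0 = -7*(1/15 + 2*(-30))*0 = -7*(1/15 - 60)*0 = -7*(-899/15)*0 = (6293/15)*0 = 0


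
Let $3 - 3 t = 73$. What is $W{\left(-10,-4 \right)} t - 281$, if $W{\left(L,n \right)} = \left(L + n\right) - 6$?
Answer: $\frac{557}{3} \approx 185.67$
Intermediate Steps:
$W{\left(L,n \right)} = -6 + L + n$
$t = - \frac{70}{3}$ ($t = 1 - \frac{73}{3} = - \frac{70}{3} \approx -23.333$)
$W{\left(-10,-4 \right)} t - 281 = \left(-6 - 10 - 4\right) \left(- \frac{70}{3}\right) - 281 = \left(-20\right) \left(- \frac{70}{3}\right) - 281 = \frac{1400}{3} - 281 = \frac{557}{3}$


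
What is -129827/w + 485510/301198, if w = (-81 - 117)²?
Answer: -10034849353/5904083196 ≈ -1.6996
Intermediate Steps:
w = 39204 (w = (-198)² = 39204)
-129827/w + 485510/301198 = -129827/39204 + 485510/301198 = -129827*1/39204 + 485510*(1/301198) = -129827/39204 + 242755/150599 = -10034849353/5904083196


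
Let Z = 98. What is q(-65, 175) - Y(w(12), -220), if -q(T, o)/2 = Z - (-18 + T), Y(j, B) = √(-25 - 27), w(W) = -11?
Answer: -362 - 2*I*√13 ≈ -362.0 - 7.2111*I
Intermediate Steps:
Y(j, B) = 2*I*√13 (Y(j, B) = √(-52) = 2*I*√13)
q(T, o) = -232 + 2*T (q(T, o) = -2*(98 - (-18 + T)) = -2*(98 + (18 - T)) = -2*(116 - T) = -232 + 2*T)
q(-65, 175) - Y(w(12), -220) = (-232 + 2*(-65)) - 2*I*√13 = (-232 - 130) - 2*I*√13 = -362 - 2*I*√13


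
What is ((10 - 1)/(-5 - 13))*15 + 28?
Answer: 41/2 ≈ 20.500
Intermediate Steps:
((10 - 1)/(-5 - 13))*15 + 28 = (9/(-18))*15 + 28 = (9*(-1/18))*15 + 28 = -½*15 + 28 = -15/2 + 28 = 41/2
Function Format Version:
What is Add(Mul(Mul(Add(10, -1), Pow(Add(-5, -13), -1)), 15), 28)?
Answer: Rational(41, 2) ≈ 20.500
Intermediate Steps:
Add(Mul(Mul(Add(10, -1), Pow(Add(-5, -13), -1)), 15), 28) = Add(Mul(Mul(9, Pow(-18, -1)), 15), 28) = Add(Mul(Mul(9, Rational(-1, 18)), 15), 28) = Add(Mul(Rational(-1, 2), 15), 28) = Add(Rational(-15, 2), 28) = Rational(41, 2)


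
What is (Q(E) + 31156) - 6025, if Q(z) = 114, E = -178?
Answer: 25245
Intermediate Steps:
(Q(E) + 31156) - 6025 = (114 + 31156) - 6025 = 31270 - 6025 = 25245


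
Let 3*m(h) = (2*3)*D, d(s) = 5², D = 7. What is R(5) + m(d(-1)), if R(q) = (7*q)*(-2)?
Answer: -56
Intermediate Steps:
R(q) = -14*q
d(s) = 25
m(h) = 14 (m(h) = ((2*3)*7)/3 = (6*7)/3 = (⅓)*42 = 14)
R(5) + m(d(-1)) = -14*5 + 14 = -70 + 14 = -56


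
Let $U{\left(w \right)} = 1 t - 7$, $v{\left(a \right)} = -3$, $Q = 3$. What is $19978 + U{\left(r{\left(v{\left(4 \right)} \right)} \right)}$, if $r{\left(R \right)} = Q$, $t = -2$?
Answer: $19969$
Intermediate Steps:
$r{\left(R \right)} = 3$
$U{\left(w \right)} = -9$ ($U{\left(w \right)} = 1 \left(-2\right) - 7 = -2 - 7 = -9$)
$19978 + U{\left(r{\left(v{\left(4 \right)} \right)} \right)} = 19978 - 9 = 19969$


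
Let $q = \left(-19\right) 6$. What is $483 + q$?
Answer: $369$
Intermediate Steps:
$q = -114$
$483 + q = 483 - 114 = 369$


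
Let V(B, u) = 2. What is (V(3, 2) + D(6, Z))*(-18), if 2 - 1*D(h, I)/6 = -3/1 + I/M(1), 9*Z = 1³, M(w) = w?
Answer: -564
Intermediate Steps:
Z = ⅑ (Z = (⅑)*1³ = (⅑)*1 = ⅑ ≈ 0.11111)
D(h, I) = 30 - 6*I (D(h, I) = 12 - 6*(-3/1 + I/1) = 12 - 6*(-3*1 + I*1) = 12 - 6*(-3 + I) = 12 + (18 - 6*I) = 30 - 6*I)
(V(3, 2) + D(6, Z))*(-18) = (2 + (30 - 6*⅑))*(-18) = (2 + (30 - ⅔))*(-18) = (2 + 88/3)*(-18) = (94/3)*(-18) = -564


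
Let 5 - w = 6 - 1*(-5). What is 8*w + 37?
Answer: -11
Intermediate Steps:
w = -6 (w = 5 - (6 - 1*(-5)) = 5 - (6 + 5) = 5 - 1*11 = 5 - 11 = -6)
8*w + 37 = 8*(-6) + 37 = -48 + 37 = -11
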